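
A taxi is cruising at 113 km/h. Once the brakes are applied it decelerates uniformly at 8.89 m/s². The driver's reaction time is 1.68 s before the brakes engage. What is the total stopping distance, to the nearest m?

Total stopping distance ≈ 108 m

113 km/h ÷ 3.6 = 31.3889 m/s.
Reaction distance = v·t_r = 31.3889 × 1.68 = 52.733 m.
Braking distance = v²/(2a) = 31.3889² / (2 × 8.890) = 985.263 / 17.780 = 55.414 m.
Total = 52.733 + 55.414 = 108.147 m.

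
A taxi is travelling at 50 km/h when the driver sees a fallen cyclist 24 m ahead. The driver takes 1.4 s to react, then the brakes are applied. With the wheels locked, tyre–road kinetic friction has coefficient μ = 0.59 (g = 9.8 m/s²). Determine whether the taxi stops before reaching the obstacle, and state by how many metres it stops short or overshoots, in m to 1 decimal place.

50 km/h ÷ 3.6 = 13.8889 m/s.
a = μg = 0.59 × 9.8 = 5.782 m/s².
Reaction distance = 13.8889 × 1.4 = 19.444 m.
Braking distance = v²/(2a) = 192.902 / 11.564 = 16.681 m.
Total stopping distance = 19.444 + 16.681 = 36.125 m, vs 24 m available — it cannot stop in time and overshoots by 36.125 − 24 = 12.125 m.

No — it overshoots by 12.1 m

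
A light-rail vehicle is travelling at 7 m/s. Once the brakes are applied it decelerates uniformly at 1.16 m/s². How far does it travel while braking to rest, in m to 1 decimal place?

Braking distance = v²/(2a) = 7.0000² / (2 × 1.160) = 49.000 / 2.320 = 21.121 m.

Braking distance ≈ 21.1 m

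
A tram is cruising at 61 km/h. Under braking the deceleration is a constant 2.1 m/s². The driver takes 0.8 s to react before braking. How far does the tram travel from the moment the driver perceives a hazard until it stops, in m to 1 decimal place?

61 km/h ÷ 3.6 = 16.9444 m/s.
Reaction distance = v·t_r = 16.9444 × 0.8 = 13.556 m.
Braking distance = v²/(2a) = 16.9444² / (2 × 2.100) = 287.113 / 4.200 = 68.360 m.
Total = 13.556 + 68.360 = 81.916 m.

Total stopping distance ≈ 81.9 m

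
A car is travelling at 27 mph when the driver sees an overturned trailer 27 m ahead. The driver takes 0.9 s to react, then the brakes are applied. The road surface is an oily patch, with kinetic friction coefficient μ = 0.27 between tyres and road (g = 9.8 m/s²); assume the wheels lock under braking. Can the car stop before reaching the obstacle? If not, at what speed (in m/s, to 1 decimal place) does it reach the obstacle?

No — it strikes the obstacle at 7.8 m/s

27 mph × 0.44704 = 12.0701 m/s.
a = μg = 0.27 × 9.8 = 2.646 m/s².
Reaction distance = 12.0701 × 0.9 = 10.863 m.
Braking distance needed to stop: v²/(2a) = 145.687 / 5.292 = 27.530 m, so total needed = 10.863 + 27.530 = 38.393 m > 27 m — it cannot stop.
Distance remaining when braking begins: 27 − 10.863 = 16.137 m.
v² = v₀² − 2a·d = 145.687 − 2 × 2.646 × 16.137 = 60.290 m²/s².
v = √60.290 = 7.765 m/s.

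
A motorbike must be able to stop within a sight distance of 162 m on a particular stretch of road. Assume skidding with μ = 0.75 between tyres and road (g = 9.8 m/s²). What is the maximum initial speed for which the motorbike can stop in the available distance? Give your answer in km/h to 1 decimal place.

a = μg = 0.75 × 9.8 = 7.350 m/s².
v²/(2a) = d ⇒ v = √(2 × 7.350 × 162) = √2381.40 = 48.7996 m/s.
48.7996 m/s × 3.6 = 175.679 km/h.

Maximum speed ≈ 175.7 km/h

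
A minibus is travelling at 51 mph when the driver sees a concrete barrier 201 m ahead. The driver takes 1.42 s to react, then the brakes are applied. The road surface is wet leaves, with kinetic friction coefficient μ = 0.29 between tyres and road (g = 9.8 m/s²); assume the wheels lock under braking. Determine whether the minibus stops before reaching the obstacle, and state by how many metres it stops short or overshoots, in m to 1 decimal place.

51 mph × 0.44704 = 22.7990 m/s.
a = μg = 0.29 × 9.8 = 2.842 m/s².
Reaction distance = 22.7990 × 1.42 = 32.375 m.
Braking distance = v²/(2a) = 519.794 / 5.684 = 91.449 m.
Total stopping distance = 32.375 + 91.449 = 123.824 m, vs 201 m available — it stops with 201 − 123.824 = 77.176 m to spare.

Yes — it stops 77.2 m short of the obstacle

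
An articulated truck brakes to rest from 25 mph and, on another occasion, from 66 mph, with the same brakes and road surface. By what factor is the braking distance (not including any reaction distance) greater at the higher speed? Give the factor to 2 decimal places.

Factor ≈ 6.97

Braking distance d = v²/(2a), so with a fixed, d ∝ v².
Factor = (66/25)² = 2.6400² = 6.9696.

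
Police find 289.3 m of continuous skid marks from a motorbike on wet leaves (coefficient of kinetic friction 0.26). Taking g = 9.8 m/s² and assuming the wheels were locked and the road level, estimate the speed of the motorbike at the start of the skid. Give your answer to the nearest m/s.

Deceleration a = μg = 0.26 × 9.8 = 2.548 m/s².
v = √(2a·d) = √(2 × 2.548 × 289.3) = √1474.273 = 38.3963 m/s.

Initial speed ≈ 38 m/s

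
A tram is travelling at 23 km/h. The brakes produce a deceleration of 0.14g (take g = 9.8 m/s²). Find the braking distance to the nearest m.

Braking distance ≈ 15 m

23 km/h ÷ 3.6 = 6.3889 m/s.
a = 0.14 × 9.8 = 1.372 m/s².
Braking distance = v²/(2a) = 6.3889² / (2 × 1.372) = 40.818 / 2.744 = 14.875 m.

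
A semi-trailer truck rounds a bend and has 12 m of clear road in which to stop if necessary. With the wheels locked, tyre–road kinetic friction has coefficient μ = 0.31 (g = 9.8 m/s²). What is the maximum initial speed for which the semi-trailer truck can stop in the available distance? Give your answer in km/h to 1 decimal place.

Maximum speed ≈ 30.7 km/h

a = μg = 0.31 × 9.8 = 3.038 m/s².
v²/(2a) = d ⇒ v = √(2 × 3.038 × 12) = √72.91 = 8.5387 m/s.
8.5387 m/s × 3.6 = 30.739 km/h.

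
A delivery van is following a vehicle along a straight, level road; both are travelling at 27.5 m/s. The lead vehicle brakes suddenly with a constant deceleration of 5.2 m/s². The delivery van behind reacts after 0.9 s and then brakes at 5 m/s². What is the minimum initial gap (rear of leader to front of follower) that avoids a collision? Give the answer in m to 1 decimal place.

Minimum gap ≈ 27.7 m

Leader travels v²/(2a_L) = 756.250 / 10.400 = 72.716 m before stopping.
Follower covers v·t_r = 27.5000 × 0.9 = 24.750 m while reacting, then v²/(2a_F) = 756.250 / 10.000 = 75.625 m while braking, for a total of 24.750 + 75.625 = 100.375 m.
Since a_F ≤ a_L and the follower starts braking later, the follower is never slower than the leader, so the closest approach is when both have stopped.
Minimum gap = 100.375 − 72.716 = 27.659 m.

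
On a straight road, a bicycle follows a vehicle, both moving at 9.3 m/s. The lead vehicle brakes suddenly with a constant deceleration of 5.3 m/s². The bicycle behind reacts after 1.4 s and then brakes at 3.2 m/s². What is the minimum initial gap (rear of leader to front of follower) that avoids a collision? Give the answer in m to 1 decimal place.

Leader travels v²/(2a_L) = 86.490 / 10.600 = 8.159 m before stopping.
Follower covers v·t_r = 9.3000 × 1.4 = 13.020 m while reacting, then v²/(2a_F) = 86.490 / 6.400 = 13.514 m while braking, for a total of 13.020 + 13.514 = 26.534 m.
Since a_F ≤ a_L and the follower starts braking later, the follower is never slower than the leader, so the closest approach is when both have stopped.
Minimum gap = 26.534 − 8.159 = 18.375 m.

Minimum gap ≈ 18.4 m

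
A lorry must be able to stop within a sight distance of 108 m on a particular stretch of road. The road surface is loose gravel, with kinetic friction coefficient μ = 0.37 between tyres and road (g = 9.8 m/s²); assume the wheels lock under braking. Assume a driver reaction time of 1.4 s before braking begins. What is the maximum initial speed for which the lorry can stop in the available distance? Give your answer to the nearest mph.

Maximum speed ≈ 52 mph

a = μg = 0.37 × 9.8 = 3.626 m/s².
Stopping distance: v·t_r + v²/(2a) = 108 with t_r = 1.4 s and a = 3.626 m/s².
So v² + 10.153 v − 783.22 = 0.
Positive root: v = −a·t_r + √((a·t_r)² + 2a·d) = −5.076 + √(25.766 + 783.22) = 23.3667 m/s.
23.3667 m/s ÷ 0.44704 = 52.270 mph.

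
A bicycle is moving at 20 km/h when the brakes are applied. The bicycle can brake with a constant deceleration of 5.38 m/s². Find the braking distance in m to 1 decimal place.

20 km/h ÷ 3.6 = 5.5556 m/s.
Braking distance = v²/(2a) = 5.5556² / (2 × 5.380) = 30.865 / 10.760 = 2.868 m.

Braking distance ≈ 2.9 m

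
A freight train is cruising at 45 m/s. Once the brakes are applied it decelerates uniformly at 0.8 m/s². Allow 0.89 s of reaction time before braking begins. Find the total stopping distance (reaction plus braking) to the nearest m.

Reaction distance = v·t_r = 45.0000 × 0.89 = 40.050 m.
Braking distance = v²/(2a) = 45.0000² / (2 × 0.800) = 2025.000 / 1.600 = 1265.625 m.
Total = 40.050 + 1265.625 = 1305.675 m.

Total stopping distance ≈ 1306 m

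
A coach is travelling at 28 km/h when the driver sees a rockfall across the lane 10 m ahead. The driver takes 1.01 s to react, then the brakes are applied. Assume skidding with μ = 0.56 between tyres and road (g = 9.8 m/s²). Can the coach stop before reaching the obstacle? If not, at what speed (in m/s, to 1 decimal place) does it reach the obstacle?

28 km/h ÷ 3.6 = 7.7778 m/s.
a = μg = 0.56 × 9.8 = 5.488 m/s².
Reaction distance = 7.7778 × 1.01 = 7.856 m.
Braking distance needed to stop: v²/(2a) = 60.494 / 10.976 = 5.511 m, so total needed = 7.856 + 5.511 = 13.367 m > 10 m — it cannot stop.
Distance remaining when braking begins: 10 − 7.856 = 2.144 m.
v² = v₀² − 2a·d = 60.494 − 2 × 5.488 × 2.144 = 36.961 m²/s².
v = √36.961 = 6.080 m/s.

No — it strikes the obstacle at 6.1 m/s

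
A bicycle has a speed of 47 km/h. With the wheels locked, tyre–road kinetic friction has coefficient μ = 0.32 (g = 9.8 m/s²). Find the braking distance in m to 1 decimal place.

47 km/h ÷ 3.6 = 13.0556 m/s.
a = μg = 0.32 × 9.8 = 3.136 m/s².
Braking distance = v²/(2a) = 13.0556² / (2 × 3.136) = 170.449 / 6.272 = 27.176 m.

Braking distance ≈ 27.2 m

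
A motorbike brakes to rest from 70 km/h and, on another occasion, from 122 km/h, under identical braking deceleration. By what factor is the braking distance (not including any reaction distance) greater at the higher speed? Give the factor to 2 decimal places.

Braking distance d = v²/(2a), so with a fixed, d ∝ v².
Factor = (122/70)² = 1.7429² = 3.0377.

Factor ≈ 3.04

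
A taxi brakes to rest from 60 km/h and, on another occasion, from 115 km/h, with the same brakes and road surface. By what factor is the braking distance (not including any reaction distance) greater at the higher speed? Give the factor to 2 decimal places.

Braking distance d = v²/(2a), so with a fixed, d ∝ v².
Factor = (115/60)² = 1.9167² = 3.6737.

Factor ≈ 3.67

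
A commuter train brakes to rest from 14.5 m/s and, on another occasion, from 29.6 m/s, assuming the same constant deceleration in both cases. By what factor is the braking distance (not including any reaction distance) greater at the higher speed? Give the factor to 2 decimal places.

Braking distance d = v²/(2a), so with a fixed, d ∝ v².
Factor = (29.6/14.5)² = 2.0414² = 4.1673.

Factor ≈ 4.17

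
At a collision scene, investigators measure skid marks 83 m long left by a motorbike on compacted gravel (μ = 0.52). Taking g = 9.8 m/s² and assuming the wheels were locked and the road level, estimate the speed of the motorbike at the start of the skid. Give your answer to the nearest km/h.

Initial speed ≈ 105 km/h

Deceleration a = μg = 0.52 × 9.8 = 5.096 m/s².
v = √(2a·d) = √(2 × 5.096 × 83) = √845.936 = 29.0850 m/s.
= 29.0850 × 3.6 = 104.706 km/h.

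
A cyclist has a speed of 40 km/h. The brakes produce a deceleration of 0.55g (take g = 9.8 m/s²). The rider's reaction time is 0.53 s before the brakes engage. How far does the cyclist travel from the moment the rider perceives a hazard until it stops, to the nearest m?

40 km/h ÷ 3.6 = 11.1111 m/s.
a = 0.55 × 9.8 = 5.390 m/s².
Reaction distance = v·t_r = 11.1111 × 0.53 = 5.889 m.
Braking distance = v²/(2a) = 11.1111² / (2 × 5.390) = 123.457 / 10.780 = 11.452 m.
Total = 5.889 + 11.452 = 17.341 m.

Total stopping distance ≈ 17 m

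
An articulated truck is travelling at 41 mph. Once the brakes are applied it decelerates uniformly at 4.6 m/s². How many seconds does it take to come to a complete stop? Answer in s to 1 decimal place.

41 mph × 0.44704 = 18.3286 m/s.
Braking time = v/a = 18.3286 / 4.600 = 3.984 s.

Braking time ≈ 4.0 s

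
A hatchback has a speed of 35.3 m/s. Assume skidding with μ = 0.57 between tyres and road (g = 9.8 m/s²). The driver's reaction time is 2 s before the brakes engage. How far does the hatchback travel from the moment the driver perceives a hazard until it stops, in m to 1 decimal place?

Total stopping distance ≈ 182.1 m

a = μg = 0.57 × 9.8 = 5.586 m/s².
Reaction distance = v·t_r = 35.3000 × 2 = 70.600 m.
Braking distance = v²/(2a) = 35.3000² / (2 × 5.586) = 1246.090 / 11.172 = 111.537 m.
Total = 70.600 + 111.537 = 182.137 m.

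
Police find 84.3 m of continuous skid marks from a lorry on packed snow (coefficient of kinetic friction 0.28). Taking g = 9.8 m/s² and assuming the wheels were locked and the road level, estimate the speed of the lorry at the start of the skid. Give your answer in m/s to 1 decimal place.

Initial speed ≈ 21.5 m/s

Deceleration a = μg = 0.28 × 9.8 = 2.744 m/s².
v = √(2a·d) = √(2 × 2.744 × 84.3) = √462.638 = 21.5090 m/s.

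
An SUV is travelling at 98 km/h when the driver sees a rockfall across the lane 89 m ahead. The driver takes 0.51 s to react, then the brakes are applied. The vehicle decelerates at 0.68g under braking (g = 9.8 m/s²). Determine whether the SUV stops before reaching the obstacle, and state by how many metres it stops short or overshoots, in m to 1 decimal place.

98 km/h ÷ 3.6 = 27.2222 m/s.
a = 0.68 × 9.8 = 6.664 m/s².
Reaction distance = 27.2222 × 0.51 = 13.883 m.
Braking distance = v²/(2a) = 741.048 / 13.328 = 55.601 m.
Total stopping distance = 13.883 + 55.601 = 69.484 m, vs 89 m available — it stops with 89 − 69.484 = 19.516 m to spare.

Yes — it stops 19.5 m short of the obstacle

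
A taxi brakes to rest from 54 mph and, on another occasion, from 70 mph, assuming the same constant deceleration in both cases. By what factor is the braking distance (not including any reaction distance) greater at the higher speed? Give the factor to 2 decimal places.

Factor ≈ 1.68

Braking distance d = v²/(2a), so with a fixed, d ∝ v².
Factor = (70/54)² = 1.2963² = 1.6804.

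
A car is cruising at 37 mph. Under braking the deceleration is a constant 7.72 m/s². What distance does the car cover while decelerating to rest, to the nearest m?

37 mph × 0.44704 = 16.5405 m/s.
Braking distance = v²/(2a) = 16.5405² / (2 × 7.720) = 273.588 / 15.440 = 17.719 m.

Braking distance ≈ 18 m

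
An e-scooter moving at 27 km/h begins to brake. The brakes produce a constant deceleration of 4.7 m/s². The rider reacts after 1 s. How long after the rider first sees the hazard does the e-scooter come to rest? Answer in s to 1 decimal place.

Total time ≈ 2.6 s

27 km/h ÷ 3.6 = 7.5000 m/s.
Braking time = v/a = 7.5000 / 4.700 = 1.596 s.
Total = 1 + 1.596 = 2.596 s.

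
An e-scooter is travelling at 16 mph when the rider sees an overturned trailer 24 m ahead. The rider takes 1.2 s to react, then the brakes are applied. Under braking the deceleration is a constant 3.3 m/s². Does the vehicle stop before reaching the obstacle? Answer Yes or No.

16 mph × 0.44704 = 7.1526 m/s.
Reaction distance = 7.1526 × 1.2 = 8.583 m.
Braking distance = v²/(2a) = 51.160 / 6.600 = 7.752 m.
Total stopping distance = 8.583 + 7.752 = 16.335 m, vs 24 m available — it stops with 24 − 16.335 = 7.665 m to spare.

Yes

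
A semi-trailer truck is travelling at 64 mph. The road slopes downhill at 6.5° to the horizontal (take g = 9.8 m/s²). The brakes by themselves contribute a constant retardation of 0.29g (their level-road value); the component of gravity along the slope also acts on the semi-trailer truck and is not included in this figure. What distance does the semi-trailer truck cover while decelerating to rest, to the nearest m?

64 mph × 0.44704 = 28.6106 m/s.
a = 0.29 × 9.8 = 2.842 m/s².
Gravity along the downhill slope reduces the braking deceleration: a_eff = 2.842 − 9.8·sin 6.5° = 2.842 − 1.109 = 1.733 m/s².
Braking distance = v²/(2a) = 28.6106² / (2 × 1.733) = 818.566 / 3.466 = 236.170 m.

Braking distance ≈ 236 m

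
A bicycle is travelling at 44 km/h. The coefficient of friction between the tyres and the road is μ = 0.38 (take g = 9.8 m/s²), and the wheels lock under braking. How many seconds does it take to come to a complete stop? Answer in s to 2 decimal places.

Braking time ≈ 3.28 s

44 km/h ÷ 3.6 = 12.2222 m/s.
a = μg = 0.38 × 9.8 = 3.724 m/s².
Braking time = v/a = 12.2222 / 3.724 = 3.282 s.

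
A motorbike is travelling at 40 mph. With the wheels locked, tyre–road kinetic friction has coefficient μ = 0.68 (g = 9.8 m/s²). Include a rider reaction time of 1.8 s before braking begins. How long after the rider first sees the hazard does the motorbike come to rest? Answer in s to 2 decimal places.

Total time ≈ 4.48 s

40 mph × 0.44704 = 17.8816 m/s.
a = μg = 0.68 × 9.8 = 6.664 m/s².
Braking time = v/a = 17.8816 / 6.664 = 2.683 s.
Total = 1.8 + 2.683 = 4.483 s.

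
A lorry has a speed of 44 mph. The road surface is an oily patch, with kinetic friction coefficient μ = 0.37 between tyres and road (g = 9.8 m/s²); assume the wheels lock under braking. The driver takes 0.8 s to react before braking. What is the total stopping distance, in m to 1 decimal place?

Total stopping distance ≈ 69.1 m

44 mph × 0.44704 = 19.6698 m/s.
a = μg = 0.37 × 9.8 = 3.626 m/s².
Reaction distance = v·t_r = 19.6698 × 0.8 = 15.736 m.
Braking distance = v²/(2a) = 19.6698² / (2 × 3.626) = 386.901 / 7.252 = 53.351 m.
Total = 15.736 + 53.351 = 69.087 m.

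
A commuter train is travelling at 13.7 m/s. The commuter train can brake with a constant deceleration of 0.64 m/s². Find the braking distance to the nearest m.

Braking distance = v²/(2a) = 13.7000² / (2 × 0.640) = 187.690 / 1.280 = 146.633 m.

Braking distance ≈ 147 m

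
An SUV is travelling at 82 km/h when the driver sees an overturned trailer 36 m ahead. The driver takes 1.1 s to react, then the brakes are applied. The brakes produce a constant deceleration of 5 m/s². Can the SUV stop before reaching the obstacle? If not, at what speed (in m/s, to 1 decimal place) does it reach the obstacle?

82 km/h ÷ 3.6 = 22.7778 m/s.
Reaction distance = 22.7778 × 1.1 = 25.056 m.
Braking distance needed to stop: v²/(2a) = 518.828 / 10.000 = 51.883 m, so total needed = 25.056 + 51.883 = 76.939 m > 36 m — it cannot stop.
Distance remaining when braking begins: 36 − 25.056 = 10.944 m.
v² = v₀² − 2a·d = 518.828 − 2 × 5.000 × 10.944 = 409.388 m²/s².
v = √409.388 = 20.233 m/s.

No — it strikes the obstacle at 20.2 m/s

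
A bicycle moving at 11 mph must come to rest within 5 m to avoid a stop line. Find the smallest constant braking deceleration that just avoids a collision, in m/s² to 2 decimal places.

Required deceleration ≈ 2.42 m/s²

11 mph × 0.44704 = 4.9174 m/s.
v² = 2a·d ⇒ a = v²/(2d) = 4.9174² / (2 × 5.000) = 24.181 / 10.000 = 2.4181 m/s².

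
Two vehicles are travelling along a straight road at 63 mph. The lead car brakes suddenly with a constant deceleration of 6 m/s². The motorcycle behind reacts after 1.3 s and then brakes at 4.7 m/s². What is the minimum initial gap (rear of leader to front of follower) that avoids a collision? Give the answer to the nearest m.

Minimum gap ≈ 55 m

63 mph × 0.44704 = 28.1635 m/s.
Leader travels v²/(2a_L) = 793.183 / 12.000 = 66.099 m before stopping.
Follower covers v·t_r = 28.1635 × 1.3 = 36.613 m while reacting, then v²/(2a_F) = 793.183 / 9.400 = 84.381 m while braking, for a total of 36.613 + 84.381 = 120.994 m.
Since a_F ≤ a_L and the follower starts braking later, the follower is never slower than the leader, so the closest approach is when both have stopped.
Minimum gap = 120.994 − 66.099 = 54.895 m.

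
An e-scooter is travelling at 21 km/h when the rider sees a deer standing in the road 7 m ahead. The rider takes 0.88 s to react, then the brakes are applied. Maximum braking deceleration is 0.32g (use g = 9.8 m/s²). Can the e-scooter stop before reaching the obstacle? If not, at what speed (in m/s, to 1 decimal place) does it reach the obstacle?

21 km/h ÷ 3.6 = 5.8333 m/s.
a = 0.32 × 9.8 = 3.136 m/s².
Reaction distance = 5.8333 × 0.88 = 5.133 m.
Braking distance needed to stop: v²/(2a) = 34.027 / 6.272 = 5.425 m, so total needed = 5.133 + 5.425 = 10.558 m > 7 m — it cannot stop.
Distance remaining when braking begins: 7 − 5.133 = 1.867 m.
v² = v₀² − 2a·d = 34.027 − 2 × 3.136 × 1.867 = 22.317 m²/s².
v = √22.317 = 4.724 m/s.

No — it strikes the obstacle at 4.7 m/s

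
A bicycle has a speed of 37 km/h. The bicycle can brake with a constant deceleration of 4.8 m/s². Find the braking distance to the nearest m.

Braking distance ≈ 11 m

37 km/h ÷ 3.6 = 10.2778 m/s.
Braking distance = v²/(2a) = 10.2778² / (2 × 4.800) = 105.633 / 9.600 = 11.003 m.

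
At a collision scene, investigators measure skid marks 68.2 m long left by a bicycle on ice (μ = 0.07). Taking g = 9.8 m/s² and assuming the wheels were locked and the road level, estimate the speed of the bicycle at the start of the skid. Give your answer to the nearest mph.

Initial speed ≈ 22 mph

Deceleration a = μg = 0.07 × 9.8 = 0.686 m/s².
v = √(2a·d) = √(2 × 0.686 × 68.2) = √93.570 = 9.6732 m/s.
= 9.6732 ÷ 0.44704 = 21.638 mph.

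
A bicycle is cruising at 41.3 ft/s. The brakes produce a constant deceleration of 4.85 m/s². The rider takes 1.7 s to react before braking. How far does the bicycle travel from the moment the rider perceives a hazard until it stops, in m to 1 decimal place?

41.3 ft/s × 0.3048 = 12.5882 m/s.
Reaction distance = v·t_r = 12.5882 × 1.7 = 21.400 m.
Braking distance = v²/(2a) = 12.5882² / (2 × 4.850) = 158.463 / 9.700 = 16.336 m.
Total = 21.400 + 16.336 = 37.736 m.

Total stopping distance ≈ 37.7 m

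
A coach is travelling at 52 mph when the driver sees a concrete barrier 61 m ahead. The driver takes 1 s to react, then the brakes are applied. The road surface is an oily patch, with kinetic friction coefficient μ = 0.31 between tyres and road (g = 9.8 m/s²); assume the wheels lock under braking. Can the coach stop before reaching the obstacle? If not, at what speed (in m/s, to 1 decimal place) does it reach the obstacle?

No — it strikes the obstacle at 17.6 m/s

52 mph × 0.44704 = 23.2461 m/s.
a = μg = 0.31 × 9.8 = 3.038 m/s².
Reaction distance = 23.2461 × 1 = 23.246 m.
Braking distance needed to stop: v²/(2a) = 540.381 / 6.076 = 88.937 m, so total needed = 23.246 + 88.937 = 112.183 m > 61 m — it cannot stop.
Distance remaining when braking begins: 61 − 23.246 = 37.754 m.
v² = v₀² − 2a·d = 540.381 − 2 × 3.038 × 37.754 = 310.988 m²/s².
v = √310.988 = 17.635 m/s.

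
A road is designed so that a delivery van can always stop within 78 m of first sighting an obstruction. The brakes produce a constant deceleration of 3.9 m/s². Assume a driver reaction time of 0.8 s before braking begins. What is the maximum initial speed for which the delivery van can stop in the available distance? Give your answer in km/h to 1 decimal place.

Stopping distance: v·t_r + v²/(2a) = 78 with t_r = 0.8 s and a = 3.900 m/s².
So v² + 6.240 v − 608.40 = 0.
Positive root: v = −a·t_r + √((a·t_r)² + 2a·d) = −3.120 + √(9.734 + 608.40) = 21.7423 m/s.
21.7423 m/s × 3.6 = 78.272 km/h.

Maximum speed ≈ 78.3 km/h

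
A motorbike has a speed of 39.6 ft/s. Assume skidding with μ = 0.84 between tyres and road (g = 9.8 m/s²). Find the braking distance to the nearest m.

39.6 ft/s × 0.3048 = 12.0701 m/s.
a = μg = 0.84 × 9.8 = 8.232 m/s².
Braking distance = v²/(2a) = 12.0701² / (2 × 8.232) = 145.687 / 16.464 = 8.849 m.

Braking distance ≈ 9 m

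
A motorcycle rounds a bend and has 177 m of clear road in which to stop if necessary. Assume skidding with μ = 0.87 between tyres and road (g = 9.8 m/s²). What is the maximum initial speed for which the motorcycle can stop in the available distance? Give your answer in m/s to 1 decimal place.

Maximum speed ≈ 54.9 m/s

a = μg = 0.87 × 9.8 = 8.526 m/s².
v²/(2a) = d ⇒ v = √(2 × 8.526 × 177) = √3018.20 = 54.9381 m/s.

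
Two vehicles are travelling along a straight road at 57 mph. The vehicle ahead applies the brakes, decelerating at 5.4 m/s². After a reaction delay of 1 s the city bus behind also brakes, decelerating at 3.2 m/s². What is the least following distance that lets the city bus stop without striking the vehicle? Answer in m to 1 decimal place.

Minimum gap ≈ 66.8 m

57 mph × 0.44704 = 25.4813 m/s.
Leader travels v²/(2a_L) = 649.297 / 10.800 = 60.120 m before stopping.
Follower covers v·t_r = 25.4813 × 1 = 25.481 m while reacting, then v²/(2a_F) = 649.297 / 6.400 = 101.453 m while braking, for a total of 25.481 + 101.453 = 126.934 m.
Since a_F ≤ a_L and the follower starts braking later, the follower is never slower than the leader, so the closest approach is when both have stopped.
Minimum gap = 126.934 − 60.120 = 66.814 m.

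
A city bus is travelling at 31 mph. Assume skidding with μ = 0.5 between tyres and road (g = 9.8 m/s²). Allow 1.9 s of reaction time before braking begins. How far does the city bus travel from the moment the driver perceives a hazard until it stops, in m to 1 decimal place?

Total stopping distance ≈ 45.9 m

31 mph × 0.44704 = 13.8582 m/s.
a = μg = 0.5 × 9.8 = 4.900 m/s².
Reaction distance = v·t_r = 13.8582 × 1.9 = 26.331 m.
Braking distance = v²/(2a) = 13.8582² / (2 × 4.900) = 192.050 / 9.800 = 19.597 m.
Total = 26.331 + 19.597 = 45.928 m.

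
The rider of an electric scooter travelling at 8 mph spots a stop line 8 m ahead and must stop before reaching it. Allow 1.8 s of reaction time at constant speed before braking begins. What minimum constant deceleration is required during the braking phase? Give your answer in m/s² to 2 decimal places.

Required deceleration ≈ 4.09 m/s²

8 mph × 0.44704 = 3.5763 m/s.
Distance covered during reaction = 3.5763 × 1.8 = 6.437 m.
Distance available for braking: 8 − 6.437 = 1.563 m.
v² = 2a·d ⇒ a = v²/(2d) = 3.5763² / (2 × 1.563) = 12.790 / 3.126 = 4.0915 m/s².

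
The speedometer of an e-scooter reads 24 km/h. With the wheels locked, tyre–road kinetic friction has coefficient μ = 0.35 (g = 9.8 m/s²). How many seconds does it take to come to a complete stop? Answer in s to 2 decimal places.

24 km/h ÷ 3.6 = 6.6667 m/s.
a = μg = 0.35 × 9.8 = 3.430 m/s².
Braking time = v/a = 6.6667 / 3.430 = 1.944 s.

Braking time ≈ 1.94 s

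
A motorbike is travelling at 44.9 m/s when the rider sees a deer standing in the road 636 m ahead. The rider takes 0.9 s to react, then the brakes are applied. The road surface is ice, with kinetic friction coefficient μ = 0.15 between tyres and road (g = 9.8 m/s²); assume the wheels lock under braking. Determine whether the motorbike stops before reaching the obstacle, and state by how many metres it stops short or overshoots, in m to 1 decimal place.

No — it overshoots by 90.1 m

a = μg = 0.15 × 9.8 = 1.470 m/s².
Reaction distance = 44.9000 × 0.9 = 40.410 m.
Braking distance = v²/(2a) = 2016.010 / 2.940 = 685.718 m.
Total stopping distance = 40.410 + 685.718 = 726.128 m, vs 636 m available — it cannot stop in time and overshoots by 726.128 − 636 = 90.128 m.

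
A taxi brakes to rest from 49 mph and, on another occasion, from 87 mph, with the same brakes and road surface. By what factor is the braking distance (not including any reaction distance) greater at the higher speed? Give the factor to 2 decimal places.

Braking distance d = v²/(2a), so with a fixed, d ∝ v².
Factor = (87/49)² = 1.7755² = 3.1524.

Factor ≈ 3.15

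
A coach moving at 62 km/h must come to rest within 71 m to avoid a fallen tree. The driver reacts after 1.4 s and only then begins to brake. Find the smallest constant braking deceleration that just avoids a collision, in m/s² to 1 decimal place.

Required deceleration ≈ 3.2 m/s²

62 km/h ÷ 3.6 = 17.2222 m/s.
Distance covered during reaction = 17.2222 × 1.4 = 24.111 m.
Distance available for braking: 71 − 24.111 = 46.889 m.
v² = 2a·d ⇒ a = v²/(2d) = 17.2222² / (2 × 46.889) = 296.604 / 93.778 = 3.1628 m/s².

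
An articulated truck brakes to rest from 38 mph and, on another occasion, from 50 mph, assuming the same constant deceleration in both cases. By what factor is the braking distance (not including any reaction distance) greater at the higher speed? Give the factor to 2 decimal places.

Factor ≈ 1.73

Braking distance d = v²/(2a), so with a fixed, d ∝ v².
Factor = (50/38)² = 1.3158² = 1.7313.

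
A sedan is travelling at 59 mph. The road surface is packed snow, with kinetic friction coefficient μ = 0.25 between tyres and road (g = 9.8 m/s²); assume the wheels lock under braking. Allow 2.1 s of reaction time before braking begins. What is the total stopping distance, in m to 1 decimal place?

59 mph × 0.44704 = 26.3754 m/s.
a = μg = 0.25 × 9.8 = 2.450 m/s².
Reaction distance = v·t_r = 26.3754 × 2.1 = 55.388 m.
Braking distance = v²/(2a) = 26.3754² / (2 × 2.450) = 695.662 / 4.900 = 141.972 m.
Total = 55.388 + 141.972 = 197.360 m.

Total stopping distance ≈ 197.4 m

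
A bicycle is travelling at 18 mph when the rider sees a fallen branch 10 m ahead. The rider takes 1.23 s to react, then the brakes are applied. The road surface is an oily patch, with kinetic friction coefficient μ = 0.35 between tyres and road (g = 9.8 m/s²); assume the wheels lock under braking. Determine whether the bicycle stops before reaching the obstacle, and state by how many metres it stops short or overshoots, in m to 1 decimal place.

18 mph × 0.44704 = 8.0467 m/s.
a = μg = 0.35 × 9.8 = 3.430 m/s².
Reaction distance = 8.0467 × 1.23 = 9.897 m.
Braking distance = v²/(2a) = 64.749 / 6.860 = 9.439 m.
Total stopping distance = 9.897 + 9.439 = 19.336 m, vs 10 m available — it cannot stop in time and overshoots by 19.336 − 10 = 9.336 m.

No — it overshoots by 9.3 m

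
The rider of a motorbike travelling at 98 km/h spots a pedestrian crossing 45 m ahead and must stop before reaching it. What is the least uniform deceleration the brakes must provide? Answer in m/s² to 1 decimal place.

Required deceleration ≈ 8.2 m/s²

98 km/h ÷ 3.6 = 27.2222 m/s.
v² = 2a·d ⇒ a = v²/(2d) = 27.2222² / (2 × 45.000) = 741.048 / 90.000 = 8.2339 m/s².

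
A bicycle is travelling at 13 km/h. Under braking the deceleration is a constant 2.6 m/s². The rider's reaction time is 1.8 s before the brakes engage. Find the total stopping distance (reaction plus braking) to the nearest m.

Total stopping distance ≈ 9 m

13 km/h ÷ 3.6 = 3.6111 m/s.
Reaction distance = v·t_r = 3.6111 × 1.8 = 6.500 m.
Braking distance = v²/(2a) = 3.6111² / (2 × 2.600) = 13.040 / 5.200 = 2.508 m.
Total = 6.500 + 2.508 = 9.008 m.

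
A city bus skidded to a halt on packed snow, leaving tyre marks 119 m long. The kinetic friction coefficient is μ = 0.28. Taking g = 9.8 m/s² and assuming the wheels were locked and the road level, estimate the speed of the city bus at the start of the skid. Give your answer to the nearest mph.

Initial speed ≈ 57 mph

Deceleration a = μg = 0.28 × 9.8 = 2.744 m/s².
v = √(2a·d) = √(2 × 2.744 × 119) = √653.072 = 25.5553 m/s.
= 25.5553 ÷ 0.44704 = 57.166 mph.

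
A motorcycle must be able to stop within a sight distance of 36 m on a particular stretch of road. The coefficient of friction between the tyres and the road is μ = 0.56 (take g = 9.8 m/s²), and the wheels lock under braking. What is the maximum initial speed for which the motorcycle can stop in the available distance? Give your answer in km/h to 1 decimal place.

a = μg = 0.56 × 9.8 = 5.488 m/s².
v²/(2a) = d ⇒ v = √(2 × 5.488 × 36) = √395.14 = 19.8781 m/s.
19.8781 m/s × 3.6 = 71.561 km/h.

Maximum speed ≈ 71.6 km/h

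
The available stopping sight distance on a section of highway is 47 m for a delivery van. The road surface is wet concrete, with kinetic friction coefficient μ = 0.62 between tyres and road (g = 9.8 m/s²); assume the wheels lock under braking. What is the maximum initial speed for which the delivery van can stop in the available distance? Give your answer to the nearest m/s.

a = μg = 0.62 × 9.8 = 6.076 m/s².
v²/(2a) = d ⇒ v = √(2 × 6.076 × 47) = √571.14 = 23.8985 m/s.

Maximum speed ≈ 24 m/s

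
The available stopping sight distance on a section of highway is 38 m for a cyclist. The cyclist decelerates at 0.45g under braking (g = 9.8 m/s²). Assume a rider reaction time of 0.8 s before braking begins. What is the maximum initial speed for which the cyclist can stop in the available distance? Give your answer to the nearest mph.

a = 0.45 × 9.8 = 4.410 m/s².
Stopping distance: v·t_r + v²/(2a) = 38 with t_r = 0.8 s and a = 4.410 m/s².
So v² + 7.056 v − 335.16 = 0.
Positive root: v = −a·t_r + √((a·t_r)² + 2a·d) = −3.528 + √(12.447 + 335.16) = 15.1162 m/s.
15.1162 m/s ÷ 0.44704 = 33.814 mph.

Maximum speed ≈ 34 mph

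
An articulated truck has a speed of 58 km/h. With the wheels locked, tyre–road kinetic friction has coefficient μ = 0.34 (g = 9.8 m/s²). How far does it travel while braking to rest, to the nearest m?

58 km/h ÷ 3.6 = 16.1111 m/s.
a = μg = 0.34 × 9.8 = 3.332 m/s².
Braking distance = v²/(2a) = 16.1111² / (2 × 3.332) = 259.568 / 6.664 = 38.951 m.

Braking distance ≈ 39 m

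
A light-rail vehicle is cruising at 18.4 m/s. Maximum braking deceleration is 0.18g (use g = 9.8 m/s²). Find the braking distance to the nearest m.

a = 0.18 × 9.8 = 1.764 m/s².
Braking distance = v²/(2a) = 18.4000² / (2 × 1.764) = 338.560 / 3.528 = 95.964 m.

Braking distance ≈ 96 m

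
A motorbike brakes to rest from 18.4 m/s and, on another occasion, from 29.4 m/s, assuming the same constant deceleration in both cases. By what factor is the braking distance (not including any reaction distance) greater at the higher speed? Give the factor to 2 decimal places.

Factor ≈ 2.55

Braking distance d = v²/(2a), so with a fixed, d ∝ v².
Factor = (29.4/18.4)² = 1.5978² = 2.5530.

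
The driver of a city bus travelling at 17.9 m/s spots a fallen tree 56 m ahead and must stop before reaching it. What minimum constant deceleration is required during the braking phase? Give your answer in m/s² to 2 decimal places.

Required deceleration ≈ 2.86 m/s²

v² = 2a·d ⇒ a = v²/(2d) = 17.9000² / (2 × 56.000) = 320.410 / 112.000 = 2.8608 m/s².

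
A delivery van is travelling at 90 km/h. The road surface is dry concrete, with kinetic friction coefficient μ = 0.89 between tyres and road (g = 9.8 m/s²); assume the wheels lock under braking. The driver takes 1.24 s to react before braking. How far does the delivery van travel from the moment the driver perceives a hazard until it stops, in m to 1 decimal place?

Total stopping distance ≈ 66.8 m

90 km/h ÷ 3.6 = 25.0000 m/s.
a = μg = 0.89 × 9.8 = 8.722 m/s².
Reaction distance = v·t_r = 25.0000 × 1.24 = 31.000 m.
Braking distance = v²/(2a) = 25.0000² / (2 × 8.722) = 625.000 / 17.444 = 35.829 m.
Total = 31.000 + 35.829 = 66.829 m.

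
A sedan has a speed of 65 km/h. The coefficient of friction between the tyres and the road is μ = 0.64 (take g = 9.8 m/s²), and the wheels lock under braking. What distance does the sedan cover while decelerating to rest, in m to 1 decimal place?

Braking distance ≈ 26.0 m

65 km/h ÷ 3.6 = 18.0556 m/s.
a = μg = 0.64 × 9.8 = 6.272 m/s².
Braking distance = v²/(2a) = 18.0556² / (2 × 6.272) = 326.005 / 12.544 = 25.989 m.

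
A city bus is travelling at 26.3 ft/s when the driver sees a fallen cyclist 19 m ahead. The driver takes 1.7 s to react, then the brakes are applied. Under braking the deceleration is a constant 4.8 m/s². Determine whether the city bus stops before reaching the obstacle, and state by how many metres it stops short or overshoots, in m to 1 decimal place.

26.3 ft/s × 0.3048 = 8.0162 m/s.
Reaction distance = 8.0162 × 1.7 = 13.628 m.
Braking distance = v²/(2a) = 64.259 / 9.600 = 6.694 m.
Total stopping distance = 13.628 + 6.694 = 20.322 m, vs 19 m available — it cannot stop in time and overshoots by 20.322 − 19 = 1.322 m.

No — it overshoots by 1.3 m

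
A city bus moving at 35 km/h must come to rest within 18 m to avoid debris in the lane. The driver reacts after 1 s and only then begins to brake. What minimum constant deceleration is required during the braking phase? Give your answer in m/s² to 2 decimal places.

Required deceleration ≈ 5.71 m/s²

35 km/h ÷ 3.6 = 9.7222 m/s.
Distance covered during reaction = 9.7222 × 1 = 9.722 m.
Distance available for braking: 18 − 9.722 = 8.278 m.
v² = 2a·d ⇒ a = v²/(2d) = 9.7222² / (2 × 8.278) = 94.521 / 16.556 = 5.7092 m/s².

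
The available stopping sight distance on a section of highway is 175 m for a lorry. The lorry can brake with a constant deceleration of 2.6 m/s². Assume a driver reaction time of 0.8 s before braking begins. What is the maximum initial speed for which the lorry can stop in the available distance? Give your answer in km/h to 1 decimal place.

Stopping distance: v·t_r + v²/(2a) = 175 with t_r = 0.8 s and a = 2.600 m/s².
So v² + 4.160 v − 910.00 = 0.
Positive root: v = −a·t_r + √((a·t_r)² + 2a·d) = −2.080 + √(4.326 + 910.00) = 28.1578 m/s.
28.1578 m/s × 3.6 = 101.368 km/h.

Maximum speed ≈ 101.4 km/h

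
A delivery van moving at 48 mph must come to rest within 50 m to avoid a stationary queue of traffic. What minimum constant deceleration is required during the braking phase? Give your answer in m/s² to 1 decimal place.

Required deceleration ≈ 4.6 m/s²

48 mph × 0.44704 = 21.4579 m/s.
v² = 2a·d ⇒ a = v²/(2d) = 21.4579² / (2 × 50.000) = 460.441 / 100.000 = 4.6044 m/s².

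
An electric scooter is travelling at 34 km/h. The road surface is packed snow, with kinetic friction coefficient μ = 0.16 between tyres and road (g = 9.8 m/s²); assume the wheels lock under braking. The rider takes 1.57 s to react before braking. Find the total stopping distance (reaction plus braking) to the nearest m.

34 km/h ÷ 3.6 = 9.4444 m/s.
a = μg = 0.16 × 9.8 = 1.568 m/s².
Reaction distance = v·t_r = 9.4444 × 1.57 = 14.828 m.
Braking distance = v²/(2a) = 9.4444² / (2 × 1.568) = 89.197 / 3.136 = 28.443 m.
Total = 14.828 + 28.443 = 43.271 m.

Total stopping distance ≈ 43 m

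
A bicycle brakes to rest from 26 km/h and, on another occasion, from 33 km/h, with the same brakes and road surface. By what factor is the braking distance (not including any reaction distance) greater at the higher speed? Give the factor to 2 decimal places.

Braking distance d = v²/(2a), so with a fixed, d ∝ v².
Factor = (33/26)² = 1.2692² = 1.6109.

Factor ≈ 1.61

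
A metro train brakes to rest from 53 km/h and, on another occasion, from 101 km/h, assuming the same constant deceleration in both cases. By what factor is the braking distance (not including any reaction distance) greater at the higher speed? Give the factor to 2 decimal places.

Braking distance d = v²/(2a), so with a fixed, d ∝ v².
Factor = (101/53)² = 1.9057² = 3.6317.

Factor ≈ 3.63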